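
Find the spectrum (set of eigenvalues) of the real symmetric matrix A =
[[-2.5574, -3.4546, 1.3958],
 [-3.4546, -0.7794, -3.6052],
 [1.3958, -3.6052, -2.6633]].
sigma(A) ≈ {-6, -4, 4}

A is real symmetric, so its spectrum consists of real eigenvalues. Expanding the characteristic polynomial of the displayed matrix gives
  det(λ I - A) = p(λ) = λ^3 + (6)λ^2 + (-16)λ + (-96.0022).
Solving p(λ) = 0 yields eigenvalues ≈ -6, -4, 4. (A is shown rounded to 4 decimals, so these recover the underlying integer eigenvalues to within that precision.)
Verification: the trace of A = -6 equals the sum of eigenvalues -6, and det(A) ≈ 96.0022 matches the eigenvalue product 96.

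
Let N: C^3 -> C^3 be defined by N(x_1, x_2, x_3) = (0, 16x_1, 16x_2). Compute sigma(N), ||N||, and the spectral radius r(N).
sigma(N) = {0}; ||N|| = 16; r(N) = 0. (N is nilpotent with N^3 = 0.)

On C^3, N is a strictly lower-triangular matrix with 16 on the subdiagonal and zeros elsewhere, so its characteristic polynomial is lambda^3 and every eigenvalue is 0: sigma(N) = {0}. For the operator norm, N e_i = 16e_{i+1} for i = 1, ..., 2 and N e_3 = 0, so the singular values of N are 16 (with multiplicity 2) and 0; hence ||N|| = 16. The spectral radius r(N) = max|lambda| = 0. Note ||N|| > r(N) — characteristic of non-normal nilpotent operators. Indeed N^3 = 0.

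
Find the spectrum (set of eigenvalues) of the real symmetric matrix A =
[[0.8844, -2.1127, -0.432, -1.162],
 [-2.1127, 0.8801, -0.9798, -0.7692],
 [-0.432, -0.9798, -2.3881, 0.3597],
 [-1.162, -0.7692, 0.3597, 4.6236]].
sigma(A) ≈ {-3, -1, 3, 5}

A is real symmetric, so its spectrum consists of real eigenvalues. Expanding the characteristic polynomial of the displayed matrix gives
  det(λ I - A) = p(λ) = λ^4 + (-4)λ^3 + (-14)λ^2 + (36)λ + (45.0019).
Solving p(λ) = 0 yields eigenvalues ≈ -3, -1, 3, 5. (A is shown rounded to 4 decimals, so these recover the underlying integer eigenvalues to within that precision.)
Verification: the trace of A = 4 equals the sum of eigenvalues 4, and det(A) ≈ 45.0019 matches the eigenvalue product 45.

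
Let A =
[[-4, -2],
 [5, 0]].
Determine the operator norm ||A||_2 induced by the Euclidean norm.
||A||_2 = sqrt((45 + sqrt(1625))/2) ≈ 6.5311 (= sqrt(largest eigenvalue of A^T A))

||A||_2 = sigma_max(A) = sqrt(lambda_max(A^T A)). Form the symmetric matrix M = A^T A =
[[41, 8],
 [8, 4]].
Its characteristic polynomial (trace, determinant of M give the coefficients) is
  p(λ) = det(λ I - M) = λ^2 - 45λ + 100.
For λ^2 - 45λ + 100 the discriminant is 1625. It is nonnegative but not a perfect square, so the roots are real and irrational: λ = (45 ± sqrt(1625))/2 ≈ 42.6556, 2.3444.
So the eigenvalues of A^T A are ≈ 2.3444, 42.6556 (all ≥ 0, as they must be for A^T A). The largest is λ_max = (45 + sqrt(1625))/2 ≈ 42.6556, hence ||A||_2 = sqrt(λ_max) = sqrt((45 + sqrt(1625))/2) ≈ 6.5311.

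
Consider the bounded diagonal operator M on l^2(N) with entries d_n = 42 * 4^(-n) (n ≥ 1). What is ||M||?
||M|| = 21/2 (attained at n = 1)

For M diagonal, ||M|| = sup_n |d_n|. The sequence d_n = 42 * 4^(-n) is positive and strictly decreasing (ratio 4^(-1) < 1), so the supremum is d_1 = 42/4 = 21/2. Hence ||M|| = 21/2.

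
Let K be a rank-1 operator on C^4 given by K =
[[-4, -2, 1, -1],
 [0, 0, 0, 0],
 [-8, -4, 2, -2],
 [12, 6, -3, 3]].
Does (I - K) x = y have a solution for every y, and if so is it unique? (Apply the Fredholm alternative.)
(I - K) is singular (det(I - K) = 0, i.e. 1 ∈ sigma(K)). (I - K) x = y is solvable iff y ⊥ ker((I - K)^*) = span{(-4, -2, 1, -1)}, i.e. iff -4y_1 - 2y_2 + y_3 - y_4 = 0. When solvable, the solutions are x = y + c·(1, 0, 2, -3), c arbitrary (ker(I - K) = span{(1, 0, 2, -3)}, dimension 1).

K has rank 1, so it is an outer product K = u v^T: every row of K is a multiple of one row vector. Reading off the entries, u = (1, 0, 2, -3) and v = (-4, -2, 1, -1) (row i of K equals u_i·v^T). A rank-one matrix u v^T satisfies K u = u (v·u) and kills the (3)-dimensional subspace v^⊥, so its characteristic polynomial is lambda^3 (lambda - v·u) with v·u = tr K = 1. Hence the eigenvalues of I - K are 1 (multiplicity 3) and 1 - (1) = 0, so det(I - K) = 0. (Direct check: I - K =
[[5, 2, -1, 1],
 [0, 1, 0, 0],
 [8, 4, -1, 2],
 [-12, -6, 3, -2]]
has determinant 0.) So 1 is an eigenvalue of K and (I - K) is not invertible. The finite-dimensional Fredholm alternative says: either (I - K) is invertible, or ker(I - K) ≠ {0} and then range(I - K) = ker((I - K)^*)^⊥, with dim ker(I - K) = dim ker((I - K)^*). We are in the second case, so we need both kernels. Kernel of I - K: (I - K) u = u - u (v·u) = u - u = 0, so ker(I - K) = span{u} = span{(1, 0, 2, -3)} (it is exactly 1-dimensional because rank(I - K) = 3). Kernel of the adjoint: K is real, so (I - K)^* = I - K^T = I - v u^T, and (I - v u^T) v = v - v (u·v) = 0; hence ker((I - K)^*) = span{v} = span{(-4, -2, 1, -1)}. Therefore (I - K) x = y is solvable iff <y, v> = 0, i.e. iff -4y_1 - 2y_2 + y_3 - y_4 = 0. When this holds, K y = u (v·y) = 0, so (I - K) y = y and x = y is a particular solution; the full solution set is the line x = y + c·u = y + c·(1, 0, 2, -3), c ∈ C.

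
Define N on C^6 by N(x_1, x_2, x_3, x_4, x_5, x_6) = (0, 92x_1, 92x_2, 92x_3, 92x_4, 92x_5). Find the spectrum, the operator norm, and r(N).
sigma(N) = {0}; ||N|| = 92; r(N) = 0. (N is nilpotent with N^6 = 0.)

On C^6, N is a strictly lower-triangular matrix with 92 on the subdiagonal and zeros elsewhere, so its characteristic polynomial is lambda^6 and every eigenvalue is 0: sigma(N) = {0}. For the operator norm, N e_i = 92e_{i+1} for i = 1, ..., 5 and N e_6 = 0, so the singular values of N are 92 (with multiplicity 5) and 0; hence ||N|| = 92. The spectral radius r(N) = max|lambda| = 0. Note ||N|| > r(N) — characteristic of non-normal nilpotent operators. Indeed N^6 = 0.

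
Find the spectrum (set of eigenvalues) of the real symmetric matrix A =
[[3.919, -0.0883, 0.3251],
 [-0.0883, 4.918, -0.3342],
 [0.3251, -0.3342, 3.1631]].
sigma(A) ≈ {3, 4, 5}

A is real symmetric, so its spectrum consists of real eigenvalues. Expanding the characteristic polynomial of the displayed matrix gives
  det(λ I - A) = p(λ) = λ^3 + (-12)λ^2 + (47)λ + (-60.0015).
Solving p(λ) = 0 yields eigenvalues ≈ 3, 4, 5. (A is shown rounded to 4 decimals, so these recover the underlying integer eigenvalues to within that precision.)
Verification: the trace of A = 12 equals the sum of eigenvalues 12, and det(A) ≈ 60.0015 matches the eigenvalue product 60.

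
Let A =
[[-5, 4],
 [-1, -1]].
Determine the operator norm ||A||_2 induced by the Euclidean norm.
||A||_2 = sqrt((43 + sqrt(1525))/2) ≈ 6.4051 (= sqrt(largest eigenvalue of A^T A))

||A||_2 = sigma_max(A) = sqrt(lambda_max(A^T A)). Form the symmetric matrix M = A^T A =
[[26, -19],
 [-19, 17]].
Its characteristic polynomial (trace, determinant of M give the coefficients) is
  p(λ) = det(λ I - M) = λ^2 - 43λ + 81.
For λ^2 - 43λ + 81 the discriminant is 1525. It is nonnegative but not a perfect square, so the roots are real and irrational: λ = (43 ± sqrt(1525))/2 ≈ 41.0256, 1.9744.
So the eigenvalues of A^T A are ≈ 1.9744, 41.0256 (all ≥ 0, as they must be for A^T A). The largest is λ_max = (43 + sqrt(1525))/2 ≈ 41.0256, hence ||A||_2 = sqrt(λ_max) = sqrt((43 + sqrt(1525))/2) ≈ 6.4051.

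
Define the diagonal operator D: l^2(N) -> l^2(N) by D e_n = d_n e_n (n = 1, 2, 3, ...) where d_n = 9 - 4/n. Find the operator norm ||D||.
||D|| = 9

For a diagonal operator on l^2 with entries d_n, ||D|| = sup_n |d_n|. Here d_1 = 5, d_2 = 7, ..., and d_n = 9 - 4/n increases monotonically toward 9. All terms lie in [5, 9), so |d_n| = d_n and the supremum is the limit 9, which is not attained by any individual d_n. Hence ||D|| = 9.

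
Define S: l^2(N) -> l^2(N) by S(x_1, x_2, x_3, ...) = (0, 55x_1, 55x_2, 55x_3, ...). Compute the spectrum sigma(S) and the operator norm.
sigma(S) = closed disk {z in C : |z| ≤ 55}; ||S|| = 55

Note S = 55·U where U is the unit right shift (U x)_k = x_{k-1} (with x_0 := 0); so ||S|| = 55||U|| and sigma(S) = 55·sigma(U). ||S x||^2 = sum_{k≥1} |55x_k|^2 = 3025||x||^2, so ||S|| = 55 and sigma(S) ⊂ {|z| ≤ 55}. For any |lambda| < 55, the equation (S - lambda I) x = 0 forces x_1 = 0, then 55x_k = lambda x_{k+1} ⇒ x = 0, so S has no eigenvalues. But (S - lambda I) is not surjective for |lambda| < 55: solving (S - lambda I) x = e_1 would require x_n proportional to (lambda/55)^(-n), which is not in l^2. So every |lambda| < 55 lies in the residual spectrum. The boundary |lambda| = 55 is in the approximate point spectrum (the spectrum is closed). Hence sigma(S) is the closed disk of radius 55.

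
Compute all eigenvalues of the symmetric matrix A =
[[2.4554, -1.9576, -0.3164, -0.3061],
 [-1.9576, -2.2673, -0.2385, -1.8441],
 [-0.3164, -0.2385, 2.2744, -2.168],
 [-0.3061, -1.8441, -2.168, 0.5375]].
sigma(A) ≈ {-4, 0, 3, 4}

A is real symmetric, so its spectrum consists of real eigenvalues. Expanding the characteristic polynomial of the displayed matrix gives
  det(λ I - A) = p(λ) = λ^4 + (-3)λ^3 + (-16)λ^2 + (48)λ + (0).
Solving p(λ) = 0 yields eigenvalues ≈ -4, 0, 3, 4. (A is shown rounded to 4 decimals, so these recover the underlying integer eigenvalues to within that precision.)
Verification: the trace of A = 3 equals the sum of eigenvalues 3, and det(A) ≈ -0.0005 matches the eigenvalue product 0.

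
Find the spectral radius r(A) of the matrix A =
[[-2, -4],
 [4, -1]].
r(A) = sqrt(18) ≈ 4.2426

The eigenvalues of A are the roots of its characteristic polynomial. With M = A (coefficients from the trace and determinant):
  p(λ) = det(λ I - M) = λ^2 + 3λ + 18.
For λ^2 + 3λ + 18 the discriminant is -63. It is negative, so the roots are the complex-conjugate pair λ = -3/2 ± (sqrt(63)/2) i ≈ -1.5 ± 3.9686i. For a conjugate pair the product of the roots equals the constant term, so |λ|^2 = 18 and |λ| = sqrt(18) ≈ 4.2426.
Thus the eigenvalues (to 4 decimals) are -1.5 ± 3.9686i (modulus 4.2426). The spectral radius is the largest modulus: r(A) = sqrt(18) ≈ 4.2426. (Cross-check: r(A) ≤ ||A||_2 ≈ 4.772; equality holds whenever A is normal, though it can also hold for some non-normal A.)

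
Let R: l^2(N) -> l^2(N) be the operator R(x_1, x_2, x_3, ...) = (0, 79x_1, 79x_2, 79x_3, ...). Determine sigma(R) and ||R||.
sigma(R) = closed disk {z in C : |z| ≤ 79}; ||R|| = 79

Note R = 79·U where U is the unit right shift (U x)_k = x_{k-1} (with x_0 := 0); so ||R|| = 79||U|| and sigma(R) = 79·sigma(U). ||R x||^2 = sum_{k≥1} |79x_k|^2 = 6241||x||^2, so ||R|| = 79 and sigma(R) ⊂ {|z| ≤ 79}. For any |lambda| < 79, the equation (R - lambda I) x = 0 forces x_1 = 0, then 79x_k = lambda x_{k+1} ⇒ x = 0, so R has no eigenvalues. But (R - lambda I) is not surjective for |lambda| < 79: solving (R - lambda I) x = e_1 would require x_n proportional to (lambda/79)^(-n), which is not in l^2. So every |lambda| < 79 lies in the residual spectrum. The boundary |lambda| = 79 is in the approximate point spectrum (the spectrum is closed). Hence sigma(R) is the closed disk of radius 79.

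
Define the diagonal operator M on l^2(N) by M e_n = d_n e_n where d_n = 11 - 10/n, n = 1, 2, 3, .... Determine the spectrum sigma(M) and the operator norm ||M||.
sigma(M) = {11 - 10/n : n ≥ 1} ∪ {11}; ||M|| = 11

A bounded diagonal operator on l^2 with diagonal entries d_n has spectrum equal to the closure of {d_n : n ≥ 1}: every d_n is an eigenvalue (with eigenvector e_n), so {d_n} ⊂ sigma(M); the spectrum is closed, so its closure is too; and for lambda not in the closure, (M - lambda I) has bounded inverse (the diagonal entries 1/(d_n - lambda) are bounded). For our sequence d_n = 11 - 10/n, n = 1, 2, 3, ...:
  - {d_n} = {11 - 10/n : n ≥ 1}; the only limit point is 11
  - closure = {11 - 10/n : n ≥ 1} ∪ {11}
For the norm: a diagonal operator has ||M|| = sup_n |d_n|. Here d_n = 11 - 10/n increases monotonically from d_1 = 1 toward 11, with all terms in [1, 11); so sup_n |d_n| = 11 (the supremum is the limit, not attained). So ||M|| = 11.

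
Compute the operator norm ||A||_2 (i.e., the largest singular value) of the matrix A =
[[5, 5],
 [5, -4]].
||A||_2 = sqrt((91 + sqrt(181))/2) ≈ 7.2268 (= sqrt(largest eigenvalue of A^T A))

||A||_2 = sigma_max(A) = sqrt(lambda_max(A^T A)). Form the symmetric matrix M = A^T A =
[[50, 5],
 [5, 41]].
Its characteristic polynomial (trace, determinant of M give the coefficients) is
  p(λ) = det(λ I - M) = λ^2 - 91λ + 2025.
For λ^2 - 91λ + 2025 the discriminant is 181. It is nonnegative but not a perfect square, so the roots are real and irrational: λ = (91 ± sqrt(181))/2 ≈ 52.2268, 38.7732.
So the eigenvalues of A^T A are ≈ 38.7732, 52.2268 (all ≥ 0, as they must be for A^T A). The largest is λ_max = (91 + sqrt(181))/2 ≈ 52.2268, hence ||A||_2 = sqrt(λ_max) = sqrt((91 + sqrt(181))/2) ≈ 7.2268.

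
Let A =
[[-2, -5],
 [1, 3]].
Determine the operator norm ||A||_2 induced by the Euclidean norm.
||A||_2 = sqrt((39 + sqrt(1517))/2) ≈ 6.2429 (= sqrt(largest eigenvalue of A^T A))

||A||_2 = sigma_max(A) = sqrt(lambda_max(A^T A)). Form the symmetric matrix M = A^T A =
[[5, 13],
 [13, 34]].
Its characteristic polynomial (trace, determinant of M give the coefficients) is
  p(λ) = det(λ I - M) = λ^2 - 39λ + 1.
For λ^2 - 39λ + 1 the discriminant is 1517. It is nonnegative but not a perfect square, so the roots are real and irrational: λ = (39 ± sqrt(1517))/2 ≈ 38.9743, 0.0257.
So the eigenvalues of A^T A are ≈ 0.0257, 38.9743 (all ≥ 0, as they must be for A^T A). The largest is λ_max = (39 + sqrt(1517))/2 ≈ 38.9743, hence ||A||_2 = sqrt(λ_max) = sqrt((39 + sqrt(1517))/2) ≈ 6.2429.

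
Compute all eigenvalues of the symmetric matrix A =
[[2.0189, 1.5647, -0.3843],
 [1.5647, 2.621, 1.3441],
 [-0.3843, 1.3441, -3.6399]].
sigma(A) ≈ {-4, 1, 4}

A is real symmetric, so its spectrum consists of real eigenvalues. Expanding the characteristic polynomial of the displayed matrix gives
  det(λ I - A) = p(λ) = λ^3 + (-1)λ^2 + (-16)λ + (16).
Solving p(λ) = 0 yields eigenvalues ≈ -4, 1, 4. (A is shown rounded to 4 decimals, so these recover the underlying integer eigenvalues to within that precision.)
Verification: the trace of A = 1 equals the sum of eigenvalues 1, and det(A) ≈ -16.0000 matches the eigenvalue product -16.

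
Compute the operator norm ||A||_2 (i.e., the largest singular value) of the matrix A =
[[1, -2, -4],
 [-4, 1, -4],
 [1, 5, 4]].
||A||_2 ≈ 8.2415 (= sqrt(largest eigenvalue of A^T A))

||A||_2 = sigma_max(A) = sqrt(lambda_max(A^T A)). Form the symmetric matrix M = A^T A =
[[18, -1, 16],
 [-1, 30, 24],
 [16, 24, 48]].
Its characteristic polynomial (trace, sum of principal 2x2 minors, determinant of M give the coefficients) is
  p(λ) = det(λ I - M) = λ^3 - 96λ^2 + 2011λ - 7056.
No integer candidate from the rational root theorem (±divisors of 7056) is a root, so the roots are irrational. The cubic discriminant is Δ = 2944324724 > 0, so there are three distinct real roots. p(4) = -484 and p(5) = 724 have opposite signs, so a root lies in (4, 5); Newton's method refines it to λ ≈ 4.3845. p(23) = 580 and p(24) = -264 have opposite signs, so a root lies in (23, 24); Newton's method refines it to λ ≈ 23.6936. p(67) = -2500 and p(68) = 220 have opposite signs, so a root lies in (67, 68); Newton's method refines it to λ ≈ 67.9219. Check (Vieta): the three roots sum to 96, matching tr M = 96.
So the eigenvalues of A^T A are ≈ 4.3845, 23.6936, 67.9219 (all ≥ 0, as they must be for A^T A). The largest is λ_max ≈ 67.9219, hence ||A||_2 = sqrt(λ_max) ≈ 8.2415.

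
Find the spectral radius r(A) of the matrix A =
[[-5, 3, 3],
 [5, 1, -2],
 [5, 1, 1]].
r(A) ≈ 8.3165

The eigenvalues of A are the roots of its characteristic polynomial. With M = A (coefficients from the trace, the sum of principal 2x2 minors, and det A):
  p(λ) = det(λ I - M) = λ^3 + 3λ^2 - 37λ + 60.
No integer candidate from the rational root theorem (±divisors of 60) is a root, so the roots are irrational. The cubic discriminant is Δ = -8627 < 0, so there is one real root and a complex-conjugate pair. p(-9) = -93 and p(-8) = 36 have opposite signs, so a root lies in (-9, -8); Newton's method refines it to λ ≈ -8.3165. Dividing out (λ - (-8.3165)) leaves approximately λ^2 - 5.3165λ + 7.2146. For λ^2 - 5.3165λ + 7.2146 the discriminant is -0.5932. It is negative, so the remaining roots are the complex-conjugate pair λ ≈ 2.6582 ± 0.3851i. Their product equals the constant term, so |λ|^2 ≈ 7.2146 and |λ| ≈ 2.686.
Thus the eigenvalues (to 4 decimals) are -8.3165 (modulus 8.3165); 2.6582 ± 0.3851i (modulus 2.686). The spectral radius is the largest modulus: r(A) ≈ 8.3165. (Cross-check: r(A) ≤ ||A||_2 ≈ 9.0381; equality holds whenever A is normal, though it can also hold for some non-normal A.)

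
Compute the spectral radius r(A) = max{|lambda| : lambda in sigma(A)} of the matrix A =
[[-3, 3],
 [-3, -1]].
r(A) = sqrt(12) ≈ 3.4641

The eigenvalues of A are the roots of its characteristic polynomial. With M = A (coefficients from the trace and determinant):
  p(λ) = det(λ I - M) = λ^2 + 4λ + 12.
For λ^2 + 4λ + 12 the discriminant is -32. It is negative, so the roots are the complex-conjugate pair λ = -2 ± (sqrt(32)/2) i ≈ -2 ± 2.8284i. For a conjugate pair the product of the roots equals the constant term, so |λ|^2 = 12 and |λ| = sqrt(12) ≈ 3.4641.
Thus the eigenvalues (to 4 decimals) are -2 ± 2.8284i (modulus 3.4641). The spectral radius is the largest modulus: r(A) = sqrt(12) ≈ 3.4641. (Cross-check: r(A) ≤ ||A||_2 ≈ 4.6056; equality holds whenever A is normal, though it can also hold for some non-normal A.)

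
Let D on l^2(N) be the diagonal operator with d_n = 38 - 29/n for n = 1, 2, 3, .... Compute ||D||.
||D|| = 38

For a diagonal operator on l^2 with entries d_n, ||D|| = sup_n |d_n|. Here d_1 = 9, d_2 = 47/2, ..., and d_n = 38 - 29/n increases monotonically toward 38. All terms lie in [9, 38), so |d_n| = d_n and the supremum is the limit 38, which is not attained by any individual d_n. Hence ||D|| = 38.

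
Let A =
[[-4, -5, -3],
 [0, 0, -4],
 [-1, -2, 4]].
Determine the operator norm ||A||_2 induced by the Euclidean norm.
||A||_2 ≈ 7.357 (= sqrt(largest eigenvalue of A^T A))

||A||_2 = sigma_max(A) = sqrt(lambda_max(A^T A)). Form the symmetric matrix M = A^T A =
[[17, 22, 8],
 [22, 29, 7],
 [8, 7, 41]].
Its characteristic polynomial (trace, sum of principal 2x2 minors, determinant of M give the coefficients) is
  p(λ) = det(λ I - M) = λ^3 - 87λ^2 + 1782λ - 144.
No integer candidate from the rational root theorem (±divisors of 144) is a root, so the roots are irrational. The cubic discriminant is Δ = 1422396612 > 0, so there are three distinct real roots. p(0) = -144 and p(1) = 1552 have opposite signs, so a root lies in (0, 1); Newton's method refines it to λ ≈ 0.0811. p(32) = 560 and p(33) = -144 have opposite signs, so a root lies in (32, 33); Newton's method refines it to λ ≈ 32.7929. p(54) = -144 and p(55) = 1066 have opposite signs, so a root lies in (54, 55); Newton's method refines it to λ ≈ 54.1259. Check (Vieta): the three roots sum to 87, matching tr M = 87.
So the eigenvalues of A^T A are ≈ 0.0811, 32.7929, 54.1259 (all ≥ 0, as they must be for A^T A). The largest is λ_max ≈ 54.1259, hence ||A||_2 = sqrt(λ_max) ≈ 7.357.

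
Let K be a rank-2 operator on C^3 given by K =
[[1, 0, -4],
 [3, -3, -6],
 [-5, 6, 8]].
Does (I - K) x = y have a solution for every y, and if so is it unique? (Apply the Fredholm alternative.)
(I - K) is invertible (det(I - K) = -8 ≠ 0), so for every y in C^3 the equation (I - K) x = y has a unique solution.

K has rank 2 and factors as K = U V^T = u1 v1^T + u2 v2^T with u1 = (3, 3, -3), v1 = (1, -1, -2), u2 = (1, 0, 1), v2 = (-2, 3, 2) (multiplying out reproduces the displayed K). The nonzero eigenvalues of U V^T coincide with those of the 2 x 2 matrix G = V^T U = [[v1·u1, v1·u2], [v2·u1, v2·u2]] = [[6, -1], [-3, 0]], and by the Sylvester determinant identity det(I_3 - U V^T) = det(I_2 - V^T U) = det([[-5, 1], [3, 1]]) = (-5)(1) - (1)(3) = -8. (Direct check: I - K =
[[0, 0, 4],
 [-3, 4, 6],
 [5, -6, -7]]
has determinant -8.) The finite-dimensional Fredholm alternative says: either (I - K) is invertible, or ker(I - K) ≠ {0} and then range(I - K) = ker((I - K)^*)^⊥, with dim ker(I - K) = dim ker((I - K)^*). Since det(I - K) ≠ 0, 1 is not an eigenvalue of K and ker(I - K) = {0}, so we are in the first case: for every y there is a unique x = (I - K)^(-1) y. (Explicitly, by the Woodbury identity, (I - U V^T)^(-1) = I + U (I_2 - G)^(-1) V^T.)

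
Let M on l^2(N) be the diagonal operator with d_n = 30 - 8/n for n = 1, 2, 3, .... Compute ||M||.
||M|| = 30

For a diagonal operator on l^2 with entries d_n, ||M|| = sup_n |d_n|. Here d_1 = 22, d_2 = 26, ..., and d_n = 30 - 8/n increases monotonically toward 30. All terms lie in [22, 30), so |d_n| = d_n and the supremum is the limit 30, which is not attained by any individual d_n. Hence ||M|| = 30.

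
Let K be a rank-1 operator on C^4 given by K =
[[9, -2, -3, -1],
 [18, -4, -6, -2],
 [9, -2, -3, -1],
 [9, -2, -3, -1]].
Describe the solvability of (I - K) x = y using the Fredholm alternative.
(I - K) is singular (det(I - K) = 0, i.e. 1 ∈ sigma(K)). (I - K) x = y is solvable iff y ⊥ ker((I - K)^*) = span{(9, -2, -3, -1)}, i.e. iff 9y_1 - 2y_2 - 3y_3 - y_4 = 0. When solvable, the solutions are x = y + c·(1, 2, 1, 1), c arbitrary (ker(I - K) = span{(1, 2, 1, 1)}, dimension 1).

K has rank 1, so it is an outer product K = u v^T: every row of K is a multiple of one row vector. Reading off the entries, u = (1, 2, 1, 1) and v = (9, -2, -3, -1) (row i of K equals u_i·v^T). A rank-one matrix u v^T satisfies K u = u (v·u) and kills the (3)-dimensional subspace v^⊥, so its characteristic polynomial is lambda^3 (lambda - v·u) with v·u = tr K = 1. Hence the eigenvalues of I - K are 1 (multiplicity 3) and 1 - (1) = 0, so det(I - K) = 0. (Direct check: I - K =
[[-8, 2, 3, 1],
 [-18, 5, 6, 2],
 [-9, 2, 4, 1],
 [-9, 2, 3, 2]]
has determinant 0.) So 1 is an eigenvalue of K and (I - K) is not invertible. The finite-dimensional Fredholm alternative says: either (I - K) is invertible, or ker(I - K) ≠ {0} and then range(I - K) = ker((I - K)^*)^⊥, with dim ker(I - K) = dim ker((I - K)^*). We are in the second case, so we need both kernels. Kernel of I - K: (I - K) u = u - u (v·u) = u - u = 0, so ker(I - K) = span{u} = span{(1, 2, 1, 1)} (it is exactly 1-dimensional because rank(I - K) = 3). Kernel of the adjoint: K is real, so (I - K)^* = I - K^T = I - v u^T, and (I - v u^T) v = v - v (u·v) = 0; hence ker((I - K)^*) = span{v} = span{(9, -2, -3, -1)}. Therefore (I - K) x = y is solvable iff <y, v> = 0, i.e. iff 9y_1 - 2y_2 - 3y_3 - y_4 = 0. When this holds, K y = u (v·y) = 0, so (I - K) y = y and x = y is a particular solution; the full solution set is the line x = y + c·u = y + c·(1, 2, 1, 1), c ∈ C.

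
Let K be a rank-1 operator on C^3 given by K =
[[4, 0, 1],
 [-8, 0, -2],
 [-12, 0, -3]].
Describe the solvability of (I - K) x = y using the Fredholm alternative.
(I - K) is singular (det(I - K) = 0, i.e. 1 ∈ sigma(K)). (I - K) x = y is solvable iff y ⊥ ker((I - K)^*) = span{(4, 0, 1)}, i.e. iff 4y_1 + y_3 = 0. When solvable, the solutions are x = y + c·(1, -2, -3), c arbitrary (ker(I - K) = span{(1, -2, -3)}, dimension 1).

K has rank 1, so it is an outer product K = u v^T: every row of K is a multiple of one row vector. Reading off the entries, u = (1, -2, -3) and v = (4, 0, 1) (row i of K equals u_i·v^T). A rank-one matrix u v^T satisfies K u = u (v·u) and kills the (2)-dimensional subspace v^⊥, so its characteristic polynomial is lambda^2 (lambda - v·u) with v·u = tr K = 1. Hence the eigenvalues of I - K are 1 (multiplicity 2) and 1 - (1) = 0, so det(I - K) = 0. (Direct check: I - K =
[[-3, 0, -1],
 [8, 1, 2],
 [12, 0, 4]]
has determinant 0.) So 1 is an eigenvalue of K and (I - K) is not invertible. The finite-dimensional Fredholm alternative says: either (I - K) is invertible, or ker(I - K) ≠ {0} and then range(I - K) = ker((I - K)^*)^⊥, with dim ker(I - K) = dim ker((I - K)^*). We are in the second case, so we need both kernels. Kernel of I - K: (I - K) u = u - u (v·u) = u - u = 0, so ker(I - K) = span{u} = span{(1, -2, -3)} (it is exactly 1-dimensional because rank(I - K) = 2). Kernel of the adjoint: K is real, so (I - K)^* = I - K^T = I - v u^T, and (I - v u^T) v = v - v (u·v) = 0; hence ker((I - K)^*) = span{v} = span{(4, 0, 1)}. Therefore (I - K) x = y is solvable iff <y, v> = 0, i.e. iff 4y_1 + y_3 = 0. When this holds, K y = u (v·y) = 0, so (I - K) y = y and x = y is a particular solution; the full solution set is the line x = y + c·u = y + c·(1, -2, -3), c ∈ C.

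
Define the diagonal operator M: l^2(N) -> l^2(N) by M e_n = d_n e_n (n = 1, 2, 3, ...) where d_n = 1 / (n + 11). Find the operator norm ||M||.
||M|| = 1/12 (attained at n = 1)

For M diagonal, ||M|| = sup_n |d_n| = sup_n 1/(n + 11). This is positive and strictly decreasing in n, so the supremum is attained at n = 1: d_1 = 1/(1 + 11) = 1/12. Hence ||M|| = 1/12.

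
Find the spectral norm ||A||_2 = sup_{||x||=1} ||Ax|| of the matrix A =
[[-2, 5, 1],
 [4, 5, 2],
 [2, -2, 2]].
||A||_2 ≈ 7.65 (= sqrt(largest eigenvalue of A^T A))

||A||_2 = sigma_max(A) = sqrt(lambda_max(A^T A)). Form the symmetric matrix M = A^T A =
[[24, 6, 10],
 [6, 54, 11],
 [10, 11, 9]].
Its characteristic polynomial (trace, sum of principal 2x2 minors, determinant of M give the coefficients) is
  p(λ) = det(λ I - M) = λ^3 - 87λ^2 + 1741λ - 4356.
No integer candidate from the rational root theorem (±divisors of 4356) is a root, so the roots are irrational. The cubic discriminant is Δ = 1723954397 > 0, so there are three distinct real roots. p(2) = -1214 and p(3) = 111 have opposite signs, so a root lies in (2, 3); Newton's method refines it to λ ≈ 2.9114. p(25) = 419 and p(26) = -326 have opposite signs, so a root lies in (25, 26); Newton's method refines it to λ ≈ 25.5659. p(58) = -934 and p(59) = 895 have opposite signs, so a root lies in (58, 59); Newton's method refines it to λ ≈ 58.5227. Check (Vieta): the three roots sum to 87, matching tr M = 87.
So the eigenvalues of A^T A are ≈ 2.9114, 25.5659, 58.5227 (all ≥ 0, as they must be for A^T A). The largest is λ_max ≈ 58.5227, hence ||A||_2 = sqrt(λ_max) ≈ 7.65.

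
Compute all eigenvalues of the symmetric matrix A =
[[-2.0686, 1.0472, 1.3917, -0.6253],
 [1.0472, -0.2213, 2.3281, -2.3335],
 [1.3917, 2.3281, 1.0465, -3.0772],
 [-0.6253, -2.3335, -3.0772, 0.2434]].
sigma(A) ≈ {-3, -2, 6} (-2 with multiplicity 2)

A is real symmetric, so its spectrum consists of real eigenvalues. Expanding the characteristic polynomial of the displayed matrix gives
  det(λ I - A) = p(λ) = λ^4 + (1)λ^3 + (-26)λ^2 + (-84.0011)λ + (-72.0016).
Solving p(λ) = 0 yields eigenvalues ≈ -3, -2, -2, 6. (A is shown rounded to 4 decimals, so these recover the underlying integer eigenvalues to within that precision.)
Verification: the trace of A = -1 equals the sum of eigenvalues -1, and det(A) ≈ -72.0016 matches the eigenvalue product -72.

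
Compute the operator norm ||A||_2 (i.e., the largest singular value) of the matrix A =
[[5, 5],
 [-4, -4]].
||A||_2 = sqrt(82) ≈ 9.0554 (= sqrt(largest eigenvalue of A^T A))

||A||_2 = sigma_max(A) = sqrt(lambda_max(A^T A)). Form the symmetric matrix M = A^T A =
[[41, 41],
 [41, 41]].
Its characteristic polynomial (trace, determinant of M give the coefficients) is
  p(λ) = det(λ I - M) = λ^2 - 82λ.
For λ^2 - 82λ the discriminant is 6724. It is a perfect square (82^2), so the roots are rational: λ = (82 ± 82)/2 = 82, 0.
So the eigenvalues of A^T A are ≈ 0, 82 (all ≥ 0, as they must be for A^T A). The largest is λ_max = 82, hence ||A||_2 = sqrt(λ_max) = sqrt(82) ≈ 9.0554.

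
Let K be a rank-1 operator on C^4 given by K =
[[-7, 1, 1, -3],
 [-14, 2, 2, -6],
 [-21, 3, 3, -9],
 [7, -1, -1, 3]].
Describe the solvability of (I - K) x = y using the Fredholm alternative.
(I - K) is singular (det(I - K) = 0, i.e. 1 ∈ sigma(K)). (I - K) x = y is solvable iff y ⊥ ker((I - K)^*) = span{(-7, 1, 1, -3)}, i.e. iff -7y_1 + y_2 + y_3 - 3y_4 = 0. When solvable, the solutions are x = y + c·(1, 2, 3, -1), c arbitrary (ker(I - K) = span{(1, 2, 3, -1)}, dimension 1).

K has rank 1, so it is an outer product K = u v^T: every row of K is a multiple of one row vector. Reading off the entries, u = (1, 2, 3, -1) and v = (-7, 1, 1, -3) (row i of K equals u_i·v^T). A rank-one matrix u v^T satisfies K u = u (v·u) and kills the (3)-dimensional subspace v^⊥, so its characteristic polynomial is lambda^3 (lambda - v·u) with v·u = tr K = 1. Hence the eigenvalues of I - K are 1 (multiplicity 3) and 1 - (1) = 0, so det(I - K) = 0. (Direct check: I - K =
[[8, -1, -1, 3],
 [14, -1, -2, 6],
 [21, -3, -2, 9],
 [-7, 1, 1, -2]]
has determinant 0.) So 1 is an eigenvalue of K and (I - K) is not invertible. The finite-dimensional Fredholm alternative says: either (I - K) is invertible, or ker(I - K) ≠ {0} and then range(I - K) = ker((I - K)^*)^⊥, with dim ker(I - K) = dim ker((I - K)^*). We are in the second case, so we need both kernels. Kernel of I - K: (I - K) u = u - u (v·u) = u - u = 0, so ker(I - K) = span{u} = span{(1, 2, 3, -1)} (it is exactly 1-dimensional because rank(I - K) = 3). Kernel of the adjoint: K is real, so (I - K)^* = I - K^T = I - v u^T, and (I - v u^T) v = v - v (u·v) = 0; hence ker((I - K)^*) = span{v} = span{(-7, 1, 1, -3)}. Therefore (I - K) x = y is solvable iff <y, v> = 0, i.e. iff -7y_1 + y_2 + y_3 - 3y_4 = 0. When this holds, K y = u (v·y) = 0, so (I - K) y = y and x = y is a particular solution; the full solution set is the line x = y + c·u = y + c·(1, 2, 3, -1), c ∈ C.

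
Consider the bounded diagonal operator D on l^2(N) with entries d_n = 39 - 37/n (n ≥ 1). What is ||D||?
||D|| = 39

For a diagonal operator on l^2 with entries d_n, ||D|| = sup_n |d_n|. Here d_1 = 2, d_2 = 41/2, ..., and d_n = 39 - 37/n increases monotonically toward 39. All terms lie in [2, 39), so |d_n| = d_n and the supremum is the limit 39, which is not attained by any individual d_n. Hence ||D|| = 39.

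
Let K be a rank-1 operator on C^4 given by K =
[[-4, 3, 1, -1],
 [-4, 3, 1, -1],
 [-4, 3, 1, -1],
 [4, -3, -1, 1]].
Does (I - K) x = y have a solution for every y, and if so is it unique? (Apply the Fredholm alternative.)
(I - K) is singular (det(I - K) = 0, i.e. 1 ∈ sigma(K)). (I - K) x = y is solvable iff y ⊥ ker((I - K)^*) = span{(-4, 3, 1, -1)}, i.e. iff -4y_1 + 3y_2 + y_3 - y_4 = 0. When solvable, the solutions are x = y + c·(1, 1, 1, -1), c arbitrary (ker(I - K) = span{(1, 1, 1, -1)}, dimension 1).

K has rank 1, so it is an outer product K = u v^T: every row of K is a multiple of one row vector. Reading off the entries, u = (1, 1, 1, -1) and v = (-4, 3, 1, -1) (row i of K equals u_i·v^T). A rank-one matrix u v^T satisfies K u = u (v·u) and kills the (3)-dimensional subspace v^⊥, so its characteristic polynomial is lambda^3 (lambda - v·u) with v·u = tr K = 1. Hence the eigenvalues of I - K are 1 (multiplicity 3) and 1 - (1) = 0, so det(I - K) = 0. (Direct check: I - K =
[[5, -3, -1, 1],
 [4, -2, -1, 1],
 [4, -3, 0, 1],
 [-4, 3, 1, 0]]
has determinant 0.) So 1 is an eigenvalue of K and (I - K) is not invertible. The finite-dimensional Fredholm alternative says: either (I - K) is invertible, or ker(I - K) ≠ {0} and then range(I - K) = ker((I - K)^*)^⊥, with dim ker(I - K) = dim ker((I - K)^*). We are in the second case, so we need both kernels. Kernel of I - K: (I - K) u = u - u (v·u) = u - u = 0, so ker(I - K) = span{u} = span{(1, 1, 1, -1)} (it is exactly 1-dimensional because rank(I - K) = 3). Kernel of the adjoint: K is real, so (I - K)^* = I - K^T = I - v u^T, and (I - v u^T) v = v - v (u·v) = 0; hence ker((I - K)^*) = span{v} = span{(-4, 3, 1, -1)}. Therefore (I - K) x = y is solvable iff <y, v> = 0, i.e. iff -4y_1 + 3y_2 + y_3 - y_4 = 0. When this holds, K y = u (v·y) = 0, so (I - K) y = y and x = y is a particular solution; the full solution set is the line x = y + c·u = y + c·(1, 1, 1, -1), c ∈ C.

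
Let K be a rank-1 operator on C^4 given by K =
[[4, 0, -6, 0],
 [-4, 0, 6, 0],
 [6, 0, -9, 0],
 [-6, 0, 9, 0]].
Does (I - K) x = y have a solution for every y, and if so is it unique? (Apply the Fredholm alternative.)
(I - K) is invertible (det(I - K) = 6 ≠ 0), so for every y in C^4 the equation (I - K) x = y has a unique solution.

K has rank 1, so it is an outer product K = u v^T: every row of K is a multiple of one row vector. Reading off the entries, u = (-2, 2, -3, 3) and v = (-2, 0, 3, 0) (row i of K equals u_i·v^T). A rank-one matrix u v^T satisfies K u = u (v·u) and kills the (3)-dimensional subspace v^⊥, so its characteristic polynomial is lambda^3 (lambda - v·u) with v·u = tr K = -5. Hence the eigenvalues of I - K are 1 (multiplicity 3) and 1 - (-5) = 6, so det(I - K) = 6. (Direct check: I - K =
[[-3, 0, 6, 0],
 [4, 1, -6, 0],
 [-6, 0, 10, 0],
 [6, 0, -9, 1]]
has determinant 6.) The finite-dimensional Fredholm alternative says: either (I - K) is invertible, or ker(I - K) ≠ {0} and then range(I - K) = ker((I - K)^*)^⊥, with dim ker(I - K) = dim ker((I - K)^*). Since det(I - K) ≠ 0, 1 is not an eigenvalue of K and ker(I - K) = {0}, so we are in the first case: for every y there is a unique x = (I - K)^(-1) y. Explicitly, by the Sherman–Morrison formula, (I - u v^T)^(-1) = I + u v^T/(1 - v·u), i.e. (I - K)^(-1) = I + K/(6).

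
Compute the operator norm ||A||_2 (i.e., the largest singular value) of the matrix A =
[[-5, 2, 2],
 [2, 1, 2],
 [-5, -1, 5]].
||A||_2 ≈ 8.7384 (= sqrt(largest eigenvalue of A^T A))

||A||_2 = sigma_max(A) = sqrt(lambda_max(A^T A)). Form the symmetric matrix M = A^T A =
[[54, -3, -31],
 [-3, 6, 1],
 [-31, 1, 33]].
Its characteristic polynomial (trace, sum of principal 2x2 minors, determinant of M give the coefficients) is
  p(λ) = det(λ I - M) = λ^3 - 93λ^2 + 1333λ - 4761.
No integer candidate from the rational root theorem (±divisors of 4761) is a root, so the roots are irrational. The cubic discriminant is Δ = 587649200 > 0, so there are three distinct real roots. p(5) = -296 and p(6) = 105 have opposite signs, so a root lies in (5, 6); Newton's method refines it to λ ≈ 5.698. p(10) = 269 and p(11) = -20 have opposite signs, so a root lies in (10, 11); Newton's method refines it to λ ≈ 10.9423. p(76) = -1645 and p(77) = 3016 have opposite signs, so a root lies in (76, 77); Newton's method refines it to λ ≈ 76.3597. Check (Vieta): the three roots sum to 93, matching tr M = 93.
So the eigenvalues of A^T A are ≈ 5.698, 10.9423, 76.3597 (all ≥ 0, as they must be for A^T A). The largest is λ_max ≈ 76.3597, hence ||A||_2 = sqrt(λ_max) ≈ 8.7384.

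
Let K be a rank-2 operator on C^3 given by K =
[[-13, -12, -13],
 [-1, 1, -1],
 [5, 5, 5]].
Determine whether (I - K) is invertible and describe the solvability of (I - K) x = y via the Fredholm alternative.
(I - K) is invertible (det(I - K) = -7 ≠ 0), so for every y in C^3 the equation (I - K) x = y has a unique solution.

K has rank 2 and factors as K = U V^T = u1 v1^T + u2 v2^T with u1 = (3, 1, -1), v1 = (-3, -2, -3), u2 = (2, -1, -1), v2 = (-2, -3, -2) (multiplying out reproduces the displayed K). The nonzero eigenvalues of U V^T coincide with those of the 2 x 2 matrix G = V^T U = [[v1·u1, v1·u2], [v2·u1, v2·u2]] = [[-8, -1], [-7, 1]], and by the Sylvester determinant identity det(I_3 - U V^T) = det(I_2 - V^T U) = det([[9, 1], [7, 0]]) = (9)(0) - (1)(7) = -7. (Direct check: I - K =
[[14, 12, 13],
 [1, 0, 1],
 [-5, -5, -4]]
has determinant -7.) The finite-dimensional Fredholm alternative says: either (I - K) is invertible, or ker(I - K) ≠ {0} and then range(I - K) = ker((I - K)^*)^⊥, with dim ker(I - K) = dim ker((I - K)^*). Since det(I - K) ≠ 0, 1 is not an eigenvalue of K and ker(I - K) = {0}, so we are in the first case: for every y there is a unique x = (I - K)^(-1) y. (Explicitly, by the Woodbury identity, (I - U V^T)^(-1) = I + U (I_2 - G)^(-1) V^T.)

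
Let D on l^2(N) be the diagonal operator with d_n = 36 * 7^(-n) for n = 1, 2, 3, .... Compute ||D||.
||D|| = 36/7 (attained at n = 1)

For D diagonal, ||D|| = sup_n |d_n|. The sequence d_n = 36 * 7^(-n) is positive and strictly decreasing (ratio 7^(-1) < 1), so the supremum is d_1 = 36/7. Hence ||D|| = 36/7.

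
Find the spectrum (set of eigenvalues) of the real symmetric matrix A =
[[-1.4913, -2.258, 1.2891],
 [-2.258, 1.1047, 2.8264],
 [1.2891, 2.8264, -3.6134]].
sigma(A) ≈ {-6, -1, 3}

A is real symmetric, so its spectrum consists of real eigenvalues. Expanding the characteristic polynomial of the displayed matrix gives
  det(λ I - A) = p(λ) = λ^3 + (4)λ^2 + (-15)λ + (-18).
Solving p(λ) = 0 yields eigenvalues ≈ -6, -1, 3. (A is shown rounded to 4 decimals, so these recover the underlying integer eigenvalues to within that precision.)
Verification: the trace of A = -4 equals the sum of eigenvalues -4, and det(A) ≈ 17.9994 matches the eigenvalue product 18.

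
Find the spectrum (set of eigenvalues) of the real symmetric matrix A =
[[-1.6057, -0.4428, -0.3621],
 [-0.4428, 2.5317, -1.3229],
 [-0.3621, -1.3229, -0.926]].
sigma(A) ≈ {-2, -1, 3}

A is real symmetric, so its spectrum consists of real eigenvalues. Expanding the characteristic polynomial of the displayed matrix gives
  det(λ I - A) = p(λ) = λ^3 + (0)λ^2 + (-7)λ + (-6).
Solving p(λ) = 0 yields eigenvalues ≈ -2, -1, 3. (A is shown rounded to 4 decimals, so these recover the underlying integer eigenvalues to within that precision.)
Verification: the trace of A = 0 equals the sum of eigenvalues 0, and det(A) ≈ 5.9998 matches the eigenvalue product 6.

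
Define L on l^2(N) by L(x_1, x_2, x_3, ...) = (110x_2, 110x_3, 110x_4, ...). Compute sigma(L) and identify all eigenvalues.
sigma(L) = closed disk {z in C : |z| ≤ 110}; sigma_p(L) = open disk {z in C : |z| < 110}

Note L = 110·V where V is the unit left shift (V x)_k = x_{k+1}; so sigma(L) = 110·sigma(V) and ||L|| = 110||V||. ||L x||^2 = 12100sum_{k≥2} |x_k|^2 ≤ 12100||x||^2, with equality on {x : x_1 = 0}, so ||L|| = 110. For any lambda with |lambda| < 110, set r = lambda/110 (|r| < 1); the vector x = (1, r, r^2, ...) is in l^2 and satisfies L x = 110(r, r^2, ...) = lambda x, so lambda is an eigenvalue. On the boundary |lambda| = 110 the geometric series diverges, so no l^2 eigenvector exists, but these lambda lie in the approximate point spectrum. Hence sigma(L) is the closed disk of radius 110 and sigma_p(L) is the open disk.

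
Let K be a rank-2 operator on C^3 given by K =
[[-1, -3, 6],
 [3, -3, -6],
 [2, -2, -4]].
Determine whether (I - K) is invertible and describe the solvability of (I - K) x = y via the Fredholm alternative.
(I - K) is invertible (det(I - K) = 13 ≠ 0), so for every y in C^3 the equation (I - K) x = y has a unique solution.

K has rank 2 and factors as K = U V^T = u1 v1^T + u2 v2^T with u1 = (-1, 3, 2), v1 = (1, -3, 0), u2 = (-3, 3, 2), v2 = (0, 2, -2) (multiplying out reproduces the displayed K). The nonzero eigenvalues of U V^T coincide with those of the 2 x 2 matrix G = V^T U = [[v1·u1, v1·u2], [v2·u1, v2·u2]] = [[-10, -12], [2, 2]], and by the Sylvester determinant identity det(I_3 - U V^T) = det(I_2 - V^T U) = det([[11, 12], [-2, -1]]) = (11)(-1) - (12)(-2) = 13. (Direct check: I - K =
[[2, 3, -6],
 [-3, 4, 6],
 [-2, 2, 5]]
has determinant 13.) The finite-dimensional Fredholm alternative says: either (I - K) is invertible, or ker(I - K) ≠ {0} and then range(I - K) = ker((I - K)^*)^⊥, with dim ker(I - K) = dim ker((I - K)^*). Since det(I - K) ≠ 0, 1 is not an eigenvalue of K and ker(I - K) = {0}, so we are in the first case: for every y there is a unique x = (I - K)^(-1) y. (Explicitly, by the Woodbury identity, (I - U V^T)^(-1) = I + U (I_2 - G)^(-1) V^T.)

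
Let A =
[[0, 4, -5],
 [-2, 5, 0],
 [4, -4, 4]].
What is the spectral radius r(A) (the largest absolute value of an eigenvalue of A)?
r(A) ≈ 5.4519

The eigenvalues of A are the roots of its characteristic polynomial. With M = A (coefficients from the trace, the sum of principal 2x2 minors, and det A):
  p(λ) = det(λ I - M) = λ^3 - 9λ^2 + 48λ - 92.
No integer candidate from the rational root theorem (±divisors of 92) is a root, so the roots are irrational. The cubic discriminant is Δ = -37152 < 0, so there is one real root and a complex-conjugate pair. p(3) = -2 and p(4) = 20 have opposite signs, so a root lies in (3, 4); Newton's method refines it to λ ≈ 3.0952. Dividing out (λ - (3.0952)) leaves approximately λ^2 - 5.9048λ + 29.7235. For λ^2 - 5.9048λ + 29.7235 the discriminant is -84.0272. It is negative, so the remaining roots are the complex-conjugate pair λ ≈ 2.9524 ± 4.5833i. Their product equals the constant term, so |λ|^2 ≈ 29.7235 and |λ| ≈ 5.4519.
Thus the eigenvalues (to 4 decimals) are 3.0952 (modulus 3.0952); 2.9524 ± 4.5833i (modulus 5.4519). The spectral radius is the largest modulus: r(A) ≈ 5.4519. (Cross-check: r(A) ≤ ||A||_2 ≈ 9.8849; equality holds whenever A is normal, though it can also hold for some non-normal A.)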